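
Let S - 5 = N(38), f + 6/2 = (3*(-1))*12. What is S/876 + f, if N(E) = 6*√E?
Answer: -34159/876 + √38/146 ≈ -38.952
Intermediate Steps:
f = -39 (f = -3 + (3*(-1))*12 = -3 - 3*12 = -3 - 36 = -39)
S = 5 + 6*√38 ≈ 41.987
S/876 + f = (5 + 6*√38)/876 - 39 = (5/876 + √38/146) - 39 = -34159/876 + √38/146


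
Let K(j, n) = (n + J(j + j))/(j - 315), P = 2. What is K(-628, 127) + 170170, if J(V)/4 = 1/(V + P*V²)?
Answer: 126523357667081/743512122 ≈ 1.7017e+5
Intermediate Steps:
J(V) = 4/(V + 2*V²)
K(j, n) = (n + 2/(j*(1 + 4*j)))/(-315 + j) (K(j, n) = (n + 4/((j + j)*(1 + 2*(j + j))))/(j - 315) = (n + 4/(((2*j))*(1 + 2*(2*j))))/(-315 + j) = (n + 4*(1/(2*j))/(1 + 4*j))/(-315 + j) = (n + 2/(j*(1 + 4*j)))/(-315 + j))
K(-628, 127) + 170170 = (2 - 628*127*(1 + 4*(-628)))/((-628)*(1 + 4*(-628))*(-315 - 628)) + 170170 = -1/628*(2 - 628*127*(1 - 2512))/((1 - 2512)*(-943)) + 170170 = -1/628*(-1/943)*(2 - 628*127*(-2511))/(-2511) + 170170 = -1/628*(-1/2511)*(-1/943)*(2 + 200267316) + 170170 = -1/628*(-1/2511)*(-1/943)*200267318 + 170170 = -100133659/743512122 + 170170 = 126523357667081/743512122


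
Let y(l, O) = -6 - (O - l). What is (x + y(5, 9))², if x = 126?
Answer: 13456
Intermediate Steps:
y(l, O) = -6 + l - O (y(l, O) = -6 + (l - O) = -6 + l - O)
(x + y(5, 9))² = (126 + (-6 + 5 - 1*9))² = (126 + (-6 + 5 - 9))² = (126 - 10)² = 116² = 13456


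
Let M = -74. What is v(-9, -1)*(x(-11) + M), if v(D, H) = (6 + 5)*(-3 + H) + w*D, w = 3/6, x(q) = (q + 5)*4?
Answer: 4753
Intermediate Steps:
x(q) = 20 + 4*q (x(q) = (5 + q)*4 = 20 + 4*q)
w = ½ (w = 3*(⅙) = ½ ≈ 0.50000)
v(D, H) = -33 + D/2 + 11*H (v(D, H) = (6 + 5)*(-3 + H) + D/2 = 11*(-3 + H) + D/2 = (-33 + 11*H) + D/2 = -33 + D/2 + 11*H)
v(-9, -1)*(x(-11) + M) = (-33 + (½)*(-9) + 11*(-1))*((20 + 4*(-11)) - 74) = (-33 - 9/2 - 11)*((20 - 44) - 74) = -97*(-24 - 74)/2 = -97/2*(-98) = 4753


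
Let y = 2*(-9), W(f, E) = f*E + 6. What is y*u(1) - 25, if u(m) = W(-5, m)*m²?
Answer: -43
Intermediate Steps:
W(f, E) = 6 + E*f (W(f, E) = E*f + 6 = 6 + E*f)
u(m) = m²*(6 - 5*m) (u(m) = (6 + m*(-5))*m² = (6 - 5*m)*m² = m²*(6 - 5*m))
y = -18
y*u(1) - 25 = -18*1²*(6 - 5*1) - 25 = -18*(6 - 5) - 25 = -18 - 25 = -43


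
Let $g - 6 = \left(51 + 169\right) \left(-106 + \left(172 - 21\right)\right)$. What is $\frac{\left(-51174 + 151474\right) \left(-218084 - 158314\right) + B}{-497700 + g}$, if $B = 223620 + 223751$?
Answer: $\frac{37752272029}{487794} \approx 77394.0$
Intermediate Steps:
$B = 447371$
$g = 9906$ ($g = 6 + \left(51 + 169\right) \left(-106 + \left(172 - 21\right)\right) = 6 + 220 \left(-106 + 151\right) = 6 + 220 \cdot 45 = 6 + 9900 = 9906$)
$\frac{\left(-51174 + 151474\right) \left(-218084 - 158314\right) + B}{-497700 + g} = \frac{\left(-51174 + 151474\right) \left(-218084 - 158314\right) + 447371}{-497700 + 9906} = \frac{100300 \left(-376398\right) + 447371}{-487794} = \left(-37752719400 + 447371\right) \left(- \frac{1}{487794}\right) = \left(-37752272029\right) \left(- \frac{1}{487794}\right) = \frac{37752272029}{487794}$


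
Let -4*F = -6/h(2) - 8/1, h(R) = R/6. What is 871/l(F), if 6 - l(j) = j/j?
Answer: 871/5 ≈ 174.20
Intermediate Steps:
h(R) = R/6 (h(R) = R*(⅙) = R/6)
F = 13/2 (F = -(-6/((⅙)*2) - 8/1)/4 = -(-6/⅓ - 8*1)/4 = -(-6*3 - 8)/4 = -(-18 - 8)/4 = -¼*(-26) = 13/2 ≈ 6.5000)
l(j) = 5 (l(j) = 6 - j/j = 6 - 1*1 = 6 - 1 = 5)
871/l(F) = 871/5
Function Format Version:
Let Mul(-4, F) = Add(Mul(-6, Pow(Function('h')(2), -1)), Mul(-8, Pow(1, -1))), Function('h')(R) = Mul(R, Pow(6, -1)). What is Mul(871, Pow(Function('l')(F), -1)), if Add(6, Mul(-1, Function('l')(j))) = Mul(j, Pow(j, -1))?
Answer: Rational(871, 5) ≈ 174.20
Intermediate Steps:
Function('h')(R) = Mul(Rational(1, 6), R) (Function('h')(R) = Mul(R, Rational(1, 6)) = Mul(Rational(1, 6), R))
F = Rational(13, 2) (F = Mul(Rational(-1, 4), Add(Mul(-6, Pow(Mul(Rational(1, 6), 2), -1)), Mul(-8, Pow(1, -1)))) = Mul(Rational(-1, 4), Add(Mul(-6, Pow(Rational(1, 3), -1)), Mul(-8, 1))) = Mul(Rational(-1, 4), Add(Mul(-6, 3), -8)) = Mul(Rational(-1, 4), Add(-18, -8)) = Mul(Rational(-1, 4), -26) = Rational(13, 2) ≈ 6.5000)
Function('l')(j) = 5 (Function('l')(j) = Add(6, Mul(-1, Mul(j, Pow(j, -1)))) = Add(6, Mul(-1, 1)) = Add(6, -1) = 5)
Mul(871, Pow(Function('l')(F), -1)) = Mul(871, Pow(5, -1)) = Mul(871, Rational(1, 5)) = Rational(871, 5)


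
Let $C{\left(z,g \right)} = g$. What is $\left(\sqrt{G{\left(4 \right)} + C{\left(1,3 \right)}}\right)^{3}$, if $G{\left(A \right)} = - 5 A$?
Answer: $- 17 i \sqrt{17} \approx - 70.093 i$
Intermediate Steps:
$\left(\sqrt{G{\left(4 \right)} + C{\left(1,3 \right)}}\right)^{3} = \left(\sqrt{\left(-5\right) 4 + 3}\right)^{3} = \left(\sqrt{-20 + 3}\right)^{3} = \left(\sqrt{-17}\right)^{3} = \left(i \sqrt{17}\right)^{3} = - 17 i \sqrt{17}$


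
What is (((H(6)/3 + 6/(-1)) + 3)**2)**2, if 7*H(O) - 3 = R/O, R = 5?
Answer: 15882300625/252047376 ≈ 63.013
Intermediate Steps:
H(O) = 3/7 + 5/(7*O) (H(O) = 3/7 + (5/O)/7 = 3/7 + 5/(7*O))
(((H(6)/3 + 6/(-1)) + 3)**2)**2 = (((((1/7)*(5 + 3*6)/6)/3 + 6/(-1)) + 3)**2)**2 = (((((1/7)*(1/6)*(5 + 18))*(1/3) + 6*(-1)) + 3)**2)**2 = (((((1/7)*(1/6)*23)*(1/3) - 6) + 3)**2)**2 = ((((23/42)*(1/3) - 6) + 3)**2)**2 = (((23/126 - 6) + 3)**2)**2 = ((-733/126 + 3)**2)**2 = ((-355/126)**2)**2 = (126025/15876)**2 = 15882300625/252047376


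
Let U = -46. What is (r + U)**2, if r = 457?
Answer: 168921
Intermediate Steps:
(r + U)**2 = (457 - 46)**2 = 411**2 = 168921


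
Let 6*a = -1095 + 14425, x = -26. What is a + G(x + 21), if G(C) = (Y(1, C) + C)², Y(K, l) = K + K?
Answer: 6692/3 ≈ 2230.7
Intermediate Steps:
Y(K, l) = 2*K
G(C) = (2 + C)² (G(C) = (2*1 + C)² = (2 + C)²)
a = 6665/3 (a = (-1095 + 14425)/6 = (⅙)*13330 = 6665/3 ≈ 2221.7)
a + G(x + 21) = 6665/3 + (2 + (-26 + 21))² = 6665/3 + (2 - 5)² = 6665/3 + (-3)² = 6665/3 + 9 = 6692/3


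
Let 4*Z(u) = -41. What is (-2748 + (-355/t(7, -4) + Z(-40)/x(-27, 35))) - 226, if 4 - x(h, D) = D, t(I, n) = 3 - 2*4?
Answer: -359931/124 ≈ -2902.7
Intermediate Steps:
t(I, n) = -5 (t(I, n) = 3 - 8 = -5)
x(h, D) = 4 - D
Z(u) = -41/4 (Z(u) = (1/4)*(-41) = -41/4)
(-2748 + (-355/t(7, -4) + Z(-40)/x(-27, 35))) - 226 = (-2748 + (-355/(-5) - 41/(4*(4 - 1*35)))) - 226 = (-2748 + (-355*(-1/5) - 41/(4*(4 - 35)))) - 226 = (-2748 + (71 - 41/4/(-31))) - 226 = (-2748 + (71 - 41/4*(-1/31))) - 226 = (-2748 + (71 + 41/124)) - 226 = (-2748 + 8845/124) - 226 = -331907/124 - 226 = -359931/124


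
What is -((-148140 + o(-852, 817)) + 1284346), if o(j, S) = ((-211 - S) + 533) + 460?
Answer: -1136171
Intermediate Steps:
o(j, S) = 782 - S (o(j, S) = (322 - S) + 460 = 782 - S)
-((-148140 + o(-852, 817)) + 1284346) = -((-148140 + (782 - 1*817)) + 1284346) = -((-148140 + (782 - 817)) + 1284346) = -((-148140 - 35) + 1284346) = -(-148175 + 1284346) = -1*1136171 = -1136171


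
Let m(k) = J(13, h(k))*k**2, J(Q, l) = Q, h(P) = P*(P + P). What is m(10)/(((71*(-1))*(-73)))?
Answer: 1300/5183 ≈ 0.25082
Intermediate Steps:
h(P) = 2*P**2 (h(P) = P*(2*P) = 2*P**2)
m(k) = 13*k**2
m(10)/(((71*(-1))*(-73))) = (13*10**2)/(((71*(-1))*(-73))) = (13*100)/((-71*(-73))) = 1300/5183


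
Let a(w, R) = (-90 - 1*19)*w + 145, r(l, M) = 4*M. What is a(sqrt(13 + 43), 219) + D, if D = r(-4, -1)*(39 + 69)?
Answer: -287 - 218*sqrt(14) ≈ -1102.7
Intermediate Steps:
a(w, R) = 145 - 109*w (a(w, R) = (-90 - 19)*w + 145 = -109*w + 145 = 145 - 109*w)
D = -432 (D = (4*(-1))*(39 + 69) = -4*108 = -432)
a(sqrt(13 + 43), 219) + D = (145 - 109*sqrt(13 + 43)) - 432 = (145 - 218*sqrt(14)) - 432 = -287 - 218*sqrt(14)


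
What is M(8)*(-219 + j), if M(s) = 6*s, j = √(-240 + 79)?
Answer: -10512 + 48*I*√161 ≈ -10512.0 + 609.05*I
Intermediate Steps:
j = I*√161 (j = √(-161) = I*√161 ≈ 12.689*I)
M(8)*(-219 + j) = (6*8)*(-219 + I*√161) = 48*(-219 + I*√161) = -10512 + 48*I*√161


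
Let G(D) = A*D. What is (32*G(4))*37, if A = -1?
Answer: -4736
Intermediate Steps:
G(D) = -D
(32*G(4))*37 = (32*(-1*4))*37 = (32*(-4))*37 = -128*37 = -4736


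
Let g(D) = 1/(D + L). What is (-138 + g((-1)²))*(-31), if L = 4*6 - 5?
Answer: 85529/20 ≈ 4276.5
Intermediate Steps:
L = 19 (L = 24 - 5 = 19)
g(D) = 1/(19 + D) (g(D) = 1/(D + 19) = 1/(19 + D))
(-138 + g((-1)²))*(-31) = (-138 + 1/(19 + (-1)²))*(-31) = (-138 + 1/(19 + 1))*(-31) = (-138 + 1/20)*(-31) = -2759/20*(-31) = 85529/20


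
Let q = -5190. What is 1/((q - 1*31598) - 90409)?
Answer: -1/127197 ≈ -7.8618e-6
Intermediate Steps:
1/((q - 1*31598) - 90409) = 1/((-5190 - 1*31598) - 90409) = 1/((-5190 - 31598) - 90409) = 1/(-36788 - 90409) = 1/(-127197) = -1/127197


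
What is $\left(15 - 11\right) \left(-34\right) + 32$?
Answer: $-104$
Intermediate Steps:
$\left(15 - 11\right) \left(-34\right) + 32 = 4 \left(-34\right) + 32 = -136 + 32 = -104$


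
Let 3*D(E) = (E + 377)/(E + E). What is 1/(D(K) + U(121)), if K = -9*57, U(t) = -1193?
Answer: -1539/1835959 ≈ -0.00083825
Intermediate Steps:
K = -513
D(E) = (377 + E)/(6*E) (D(E) = ((E + 377)/(E + E))/3 = ((377 + E)/((2*E)))/3 = ((377 + E)*(1/(2*E)))/3 = ((377 + E)/(2*E))/3 = (377 + E)/(6*E))
1/(D(K) + U(121)) = 1/((⅙)*(377 - 513)/(-513) - 1193) = 1/((⅙)*(-1/513)*(-136) - 1193) = 1/(68/1539 - 1193) = 1/(-1835959/1539) = -1539/1835959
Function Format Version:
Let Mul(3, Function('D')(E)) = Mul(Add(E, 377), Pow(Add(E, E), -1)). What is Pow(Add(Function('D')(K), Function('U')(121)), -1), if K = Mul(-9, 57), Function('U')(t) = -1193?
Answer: Rational(-1539, 1835959) ≈ -0.00083825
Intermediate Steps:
K = -513
Function('D')(E) = Mul(Rational(1, 6), Pow(E, -1), Add(377, E)) (Function('D')(E) = Mul(Rational(1, 3), Mul(Add(E, 377), Pow(Add(E, E), -1))) = Mul(Rational(1, 3), Mul(Add(377, E), Pow(Mul(2, E), -1))) = Mul(Rational(1, 3), Mul(Add(377, E), Mul(Rational(1, 2), Pow(E, -1)))) = Mul(Rational(1, 3), Mul(Rational(1, 2), Pow(E, -1), Add(377, E))) = Mul(Rational(1, 6), Pow(E, -1), Add(377, E)))
Pow(Add(Function('D')(K), Function('U')(121)), -1) = Pow(Add(Mul(Rational(1, 6), Pow(-513, -1), Add(377, -513)), -1193), -1) = Pow(Add(Mul(Rational(1, 6), Rational(-1, 513), -136), -1193), -1) = Pow(Add(Rational(68, 1539), -1193), -1) = Pow(Rational(-1835959, 1539), -1) = Rational(-1539, 1835959)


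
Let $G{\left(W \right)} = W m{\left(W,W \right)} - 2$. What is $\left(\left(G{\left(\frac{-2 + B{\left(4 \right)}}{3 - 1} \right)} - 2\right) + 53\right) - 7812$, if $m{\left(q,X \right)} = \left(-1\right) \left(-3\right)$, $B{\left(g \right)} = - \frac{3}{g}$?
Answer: $- \frac{62137}{8} \approx -7767.1$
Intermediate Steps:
$m{\left(q,X \right)} = 3$
$G{\left(W \right)} = -2 + 3 W$ ($G{\left(W \right)} = W 3 - 2 = 3 W - 2 = -2 + 3 W$)
$\left(\left(G{\left(\frac{-2 + B{\left(4 \right)}}{3 - 1} \right)} - 2\right) + 53\right) - 7812 = \left(\left(\left(-2 + 3 \frac{-2 - \frac{3}{4}}{3 - 1}\right) - 2\right) + 53\right) - 7812 = \left(\left(\left(-2 + 3 \frac{-2 - \frac{3}{4}}{2}\right) - 2\right) + 53\right) - 7812 = \left(\left(\left(-2 + 3 \left(-2 - \frac{3}{4}\right) \frac{1}{2}\right) - 2\right) + 53\right) - 7812 = \left(\left(\left(-2 + 3 \left(\left(- \frac{11}{4}\right) \frac{1}{2}\right)\right) - 2\right) + 53\right) - 7812 = \left(\left(\left(-2 + 3 \left(- \frac{11}{8}\right)\right) - 2\right) + 53\right) - 7812 = \left(\left(\left(-2 - \frac{33}{8}\right) - 2\right) + 53\right) - 7812 = \left(\left(- \frac{49}{8} - 2\right) + 53\right) - 7812 = \left(- \frac{65}{8} + 53\right) - 7812 = \frac{359}{8} - 7812 = - \frac{62137}{8}$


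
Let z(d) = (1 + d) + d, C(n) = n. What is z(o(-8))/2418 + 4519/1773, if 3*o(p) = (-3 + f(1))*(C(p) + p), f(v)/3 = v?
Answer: 3642905/1429038 ≈ 2.5492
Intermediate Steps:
f(v) = 3*v
o(p) = 0 (o(p) = ((-3 + 3*1)*(p + p))/3 = ((-3 + 3)*(2*p))/3 = (0*(2*p))/3 = (⅓)*0 = 0)
z(d) = 1 + 2*d
z(o(-8))/2418 + 4519/1773 = (1 + 2*0)/2418 + 4519/1773 = (1 + 0)*(1/2418) + 4519*(1/1773) = 1*(1/2418) + 4519/1773 = 1/2418 + 4519/1773 = 3642905/1429038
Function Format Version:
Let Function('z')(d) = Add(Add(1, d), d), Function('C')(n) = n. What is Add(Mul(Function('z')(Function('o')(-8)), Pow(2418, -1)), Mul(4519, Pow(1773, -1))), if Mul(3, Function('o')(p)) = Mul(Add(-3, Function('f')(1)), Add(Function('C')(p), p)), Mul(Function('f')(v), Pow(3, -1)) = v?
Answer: Rational(3642905, 1429038) ≈ 2.5492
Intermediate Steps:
Function('f')(v) = Mul(3, v)
Function('o')(p) = 0 (Function('o')(p) = Mul(Rational(1, 3), Mul(Add(-3, Mul(3, 1)), Add(p, p))) = Mul(Rational(1, 3), Mul(Add(-3, 3), Mul(2, p))) = Mul(Rational(1, 3), Mul(0, Mul(2, p))) = Mul(Rational(1, 3), 0) = 0)
Function('z')(d) = Add(1, Mul(2, d))
Add(Mul(Function('z')(Function('o')(-8)), Pow(2418, -1)), Mul(4519, Pow(1773, -1))) = Add(Mul(Add(1, Mul(2, 0)), Pow(2418, -1)), Mul(4519, Pow(1773, -1))) = Add(Mul(Add(1, 0), Rational(1, 2418)), Mul(4519, Rational(1, 1773))) = Add(Mul(1, Rational(1, 2418)), Rational(4519, 1773)) = Add(Rational(1, 2418), Rational(4519, 1773)) = Rational(3642905, 1429038)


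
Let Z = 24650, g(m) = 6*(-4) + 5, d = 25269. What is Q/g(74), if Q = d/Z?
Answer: -25269/468350 ≈ -0.053953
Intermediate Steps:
g(m) = -19 (g(m) = -24 + 5 = -19)
Q = 25269/24650 ≈ 1.0251
Q/g(74) = (25269/24650)/(-19) = (25269/24650)*(-1/19) = -25269/468350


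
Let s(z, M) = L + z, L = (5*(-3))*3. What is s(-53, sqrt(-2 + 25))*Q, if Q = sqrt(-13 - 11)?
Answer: -196*I*sqrt(6) ≈ -480.1*I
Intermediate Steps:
L = -45 (L = -15*3 = -45)
s(z, M) = -45 + z
Q = 2*I*sqrt(6) (Q = sqrt(-24) = 2*I*sqrt(6) ≈ 4.899*I)
s(-53, sqrt(-2 + 25))*Q = (-45 - 53)*(2*I*sqrt(6)) = -196*I*sqrt(6)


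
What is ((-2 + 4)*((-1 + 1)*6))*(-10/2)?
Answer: 0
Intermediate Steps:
((-2 + 4)*((-1 + 1)*6))*(-10/2) = (2*(0*6))*(-10*½) = (2*0)*(-5) = 0*(-5) = 0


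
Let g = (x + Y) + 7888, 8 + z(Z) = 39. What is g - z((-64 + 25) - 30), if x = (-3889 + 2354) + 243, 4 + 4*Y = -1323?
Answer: 24933/4 ≈ 6233.3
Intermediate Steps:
z(Z) = 31 (z(Z) = -8 + 39 = 31)
Y = -1327/4 (Y = -1 + (¼)*(-1323) = -1 - 1323/4 = -1327/4 ≈ -331.75)
x = -1292 (x = -1535 + 243 = -1292)
g = 25057/4 (g = (-1292 - 1327/4) + 7888 = -6495/4 + 7888 = 25057/4 ≈ 6264.3)
g - z((-64 + 25) - 30) = 25057/4 - 1*31 = 25057/4 - 31 = 24933/4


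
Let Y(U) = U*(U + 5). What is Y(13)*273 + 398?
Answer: 64280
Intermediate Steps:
Y(U) = U*(5 + U)
Y(13)*273 + 398 = (13*(5 + 13))*273 + 398 = (13*18)*273 + 398 = 234*273 + 398 = 63882 + 398 = 64280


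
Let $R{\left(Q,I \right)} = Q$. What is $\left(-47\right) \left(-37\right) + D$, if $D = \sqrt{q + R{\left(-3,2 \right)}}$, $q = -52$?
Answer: $1739 + i \sqrt{55} \approx 1739.0 + 7.4162 i$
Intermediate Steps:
$D = i \sqrt{55}$ ($D = \sqrt{-52 - 3} = \sqrt{-55} = i \sqrt{55} \approx 7.4162 i$)
$\left(-47\right) \left(-37\right) + D = \left(-47\right) \left(-37\right) + i \sqrt{55} = 1739 + i \sqrt{55}$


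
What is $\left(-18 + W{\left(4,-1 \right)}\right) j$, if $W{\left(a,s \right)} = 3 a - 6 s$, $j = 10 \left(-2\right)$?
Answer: $0$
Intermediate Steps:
$j = -20$
$W{\left(a,s \right)} = - 6 s + 3 a$
$\left(-18 + W{\left(4,-1 \right)}\right) j = \left(-18 + \left(\left(-6\right) \left(-1\right) + 3 \cdot 4\right)\right) \left(-20\right) = \left(-18 + \left(6 + 12\right)\right) \left(-20\right) = \left(-18 + 18\right) \left(-20\right) = 0 \left(-20\right) = 0$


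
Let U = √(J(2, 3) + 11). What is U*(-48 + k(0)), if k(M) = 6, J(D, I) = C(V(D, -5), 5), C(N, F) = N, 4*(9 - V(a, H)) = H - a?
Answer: -21*√87 ≈ -195.88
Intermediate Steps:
V(a, H) = 9 - H/4 + a/4 (V(a, H) = 9 - (H - a)/4 = 9 + (-H/4 + a/4) = 9 - H/4 + a/4)
J(D, I) = 41/4 + D/4 (J(D, I) = 9 - ¼*(-5) + D/4 = 9 + 5/4 + D/4 = 41/4 + D/4)
U = √87/2 (U = √((41/4 + (¼)*2) + 11) = √((41/4 + ½) + 11) = √(43/4 + 11) = √(87/4) = √87/2 ≈ 4.6637)
U*(-48 + k(0)) = (√87/2)*(-48 + 6) = (√87/2)*(-42) = -21*√87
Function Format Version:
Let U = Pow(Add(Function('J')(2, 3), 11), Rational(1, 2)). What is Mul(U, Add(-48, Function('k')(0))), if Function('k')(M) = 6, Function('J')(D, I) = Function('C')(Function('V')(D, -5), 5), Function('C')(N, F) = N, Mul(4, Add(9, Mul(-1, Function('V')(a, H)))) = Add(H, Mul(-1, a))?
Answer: Mul(-21, Pow(87, Rational(1, 2))) ≈ -195.88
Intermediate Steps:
Function('V')(a, H) = Add(9, Mul(Rational(-1, 4), H), Mul(Rational(1, 4), a)) (Function('V')(a, H) = Add(9, Mul(Rational(-1, 4), Add(H, Mul(-1, a)))) = Add(9, Add(Mul(Rational(-1, 4), H), Mul(Rational(1, 4), a))) = Add(9, Mul(Rational(-1, 4), H), Mul(Rational(1, 4), a)))
Function('J')(D, I) = Add(Rational(41, 4), Mul(Rational(1, 4), D)) (Function('J')(D, I) = Add(9, Mul(Rational(-1, 4), -5), Mul(Rational(1, 4), D)) = Add(9, Rational(5, 4), Mul(Rational(1, 4), D)) = Add(Rational(41, 4), Mul(Rational(1, 4), D)))
U = Mul(Rational(1, 2), Pow(87, Rational(1, 2))) (U = Pow(Add(Add(Rational(41, 4), Mul(Rational(1, 4), 2)), 11), Rational(1, 2)) = Pow(Add(Add(Rational(41, 4), Rational(1, 2)), 11), Rational(1, 2)) = Pow(Add(Rational(43, 4), 11), Rational(1, 2)) = Pow(Rational(87, 4), Rational(1, 2)) = Mul(Rational(1, 2), Pow(87, Rational(1, 2))) ≈ 4.6637)
Mul(U, Add(-48, Function('k')(0))) = Mul(Mul(Rational(1, 2), Pow(87, Rational(1, 2))), Add(-48, 6)) = Mul(Mul(Rational(1, 2), Pow(87, Rational(1, 2))), -42) = Mul(-21, Pow(87, Rational(1, 2)))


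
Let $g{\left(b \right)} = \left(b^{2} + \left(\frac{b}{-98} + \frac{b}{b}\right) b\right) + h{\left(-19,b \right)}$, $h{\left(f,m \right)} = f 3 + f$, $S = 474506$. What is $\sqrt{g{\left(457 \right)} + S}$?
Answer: $\frac{\sqrt{133594558}}{14} \approx 825.59$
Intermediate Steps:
$h{\left(f,m \right)} = 4 f$ ($h{\left(f,m \right)} = 3 f + f = 4 f$)
$g{\left(b \right)} = -76 + b^{2} + b \left(1 - \frac{b}{98}\right)$ ($g{\left(b \right)} = \left(b^{2} + \left(\frac{b}{-98} + \frac{b}{b}\right) b\right) + 4 \left(-19\right) = \left(b^{2} + \left(b \left(- \frac{1}{98}\right) + 1\right) b\right) - 76 = \left(b^{2} + \left(- \frac{b}{98} + 1\right) b\right) - 76 = \left(b^{2} + \left(1 - \frac{b}{98}\right) b\right) - 76 = \left(b^{2} + b \left(1 - \frac{b}{98}\right)\right) - 76 = -76 + b^{2} + b \left(1 - \frac{b}{98}\right)$)
$\sqrt{g{\left(457 \right)} + S} = \sqrt{\left(-76 + 457 + \frac{97 \cdot 457^{2}}{98}\right) + 474506} = \sqrt{\left(-76 + 457 + \frac{97}{98} \cdot 208849\right) + 474506} = \sqrt{\left(-76 + 457 + \frac{20258353}{98}\right) + 474506} = \sqrt{\frac{20295691}{98} + 474506} = \sqrt{\frac{66797279}{98}} = \frac{\sqrt{133594558}}{14}$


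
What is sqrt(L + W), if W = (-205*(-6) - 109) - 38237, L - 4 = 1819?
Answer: I*sqrt(35293) ≈ 187.86*I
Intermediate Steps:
L = 1823 (L = 4 + 1819 = 1823)
W = -37116 (W = (1230 - 109) - 38237 = 1121 - 38237 = -37116)
sqrt(L + W) = sqrt(1823 - 37116) = sqrt(-35293) = I*sqrt(35293)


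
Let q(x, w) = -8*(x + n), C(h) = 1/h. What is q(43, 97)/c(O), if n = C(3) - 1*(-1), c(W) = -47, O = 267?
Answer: 1064/141 ≈ 7.5461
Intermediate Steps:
n = 4/3 (n = 1/3 - 1*(-1) = ⅓ + 1 = 4/3 ≈ 1.3333)
q(x, w) = -32/3 - 8*x (q(x, w) = -8*(x + 4/3) = -8*(4/3 + x) = -32/3 - 8*x)
q(43, 97)/c(O) = (-32/3 - 8*43)/(-47) = (-32/3 - 344)*(-1/47) = -1064/3*(-1/47) = 1064/141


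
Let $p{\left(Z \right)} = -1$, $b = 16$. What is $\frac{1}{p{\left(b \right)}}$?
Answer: $-1$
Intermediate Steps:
$\frac{1}{p{\left(b \right)}} = \frac{1}{-1} = -1$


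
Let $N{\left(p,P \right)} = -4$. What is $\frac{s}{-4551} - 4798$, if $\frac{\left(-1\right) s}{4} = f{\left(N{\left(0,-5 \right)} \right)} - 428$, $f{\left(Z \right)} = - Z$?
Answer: $- \frac{21837394}{4551} \approx -4798.4$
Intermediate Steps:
$s = 1696$ ($s = - 4 \left(\left(-1\right) \left(-4\right) - 428\right) = - 4 \left(4 - 428\right) = \left(-4\right) \left(-424\right) = 1696$)
$\frac{s}{-4551} - 4798 = \frac{1696}{-4551} - 4798 = 1696 \left(- \frac{1}{4551}\right) - 4798 = - \frac{1696}{4551} - 4798 = - \frac{21837394}{4551}$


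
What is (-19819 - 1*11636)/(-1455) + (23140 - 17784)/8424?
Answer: 349705/15714 ≈ 22.254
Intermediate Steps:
(-19819 - 1*11636)/(-1455) + (23140 - 17784)/8424 = (-19819 - 11636)*(-1/1455) + 5356*(1/8424) = -31455*(-1/1455) + 103/162 = 2097/97 + 103/162 = 349705/15714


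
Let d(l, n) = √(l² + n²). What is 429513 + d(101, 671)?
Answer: 429513 + √460442 ≈ 4.3019e+5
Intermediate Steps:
429513 + d(101, 671) = 429513 + √(101² + 671²) = 429513 + √(10201 + 450241) = 429513 + √460442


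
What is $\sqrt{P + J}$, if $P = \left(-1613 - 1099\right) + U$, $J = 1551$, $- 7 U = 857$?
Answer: $\frac{2 i \sqrt{15722}}{7} \approx 35.825 i$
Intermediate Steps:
$U = - \frac{857}{7}$ ($U = \left(- \frac{1}{7}\right) 857 = - \frac{857}{7} \approx -122.43$)
$P = - \frac{19841}{7}$ ($P = \left(-1613 - 1099\right) - \frac{857}{7} = -2712 - \frac{857}{7} = - \frac{19841}{7} \approx -2834.4$)
$\sqrt{P + J} = \sqrt{- \frac{19841}{7} + 1551} = \sqrt{- \frac{8984}{7}} = \frac{2 i \sqrt{15722}}{7}$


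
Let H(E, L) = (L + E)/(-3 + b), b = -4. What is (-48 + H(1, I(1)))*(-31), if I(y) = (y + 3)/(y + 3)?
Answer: 10478/7 ≈ 1496.9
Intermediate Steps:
I(y) = 1 (I(y) = (3 + y)/(3 + y) = 1)
H(E, L) = -E/7 - L/7 (H(E, L) = (L + E)/(-3 - 4) = (E + L)/(-7) = (E + L)*(-⅐) = -E/7 - L/7)
(-48 + H(1, I(1)))*(-31) = (-48 + (-⅐*1 - ⅐*1))*(-31) = (-48 + (-⅐ - ⅐))*(-31) = (-48 - 2/7)*(-31) = -338/7*(-31) = 10478/7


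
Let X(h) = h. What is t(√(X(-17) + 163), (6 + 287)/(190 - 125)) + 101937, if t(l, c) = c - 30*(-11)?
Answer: 6647648/65 ≈ 1.0227e+5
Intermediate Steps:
t(l, c) = 330 + c (t(l, c) = c - 1*(-330) = c + 330 = 330 + c)
t(√(X(-17) + 163), (6 + 287)/(190 - 125)) + 101937 = (330 + (6 + 287)/(190 - 125)) + 101937 = (330 + 293/65) + 101937 = 21743/65 + 101937 = 6647648/65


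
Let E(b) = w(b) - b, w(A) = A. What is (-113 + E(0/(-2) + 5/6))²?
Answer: 12769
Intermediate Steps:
E(b) = 0 (E(b) = b - b = 0)
(-113 + E(0/(-2) + 5/6))² = (-113 + 0)² = (-113)² = 12769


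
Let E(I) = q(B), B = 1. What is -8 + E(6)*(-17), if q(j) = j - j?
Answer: -8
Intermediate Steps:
q(j) = 0
E(I) = 0
-8 + E(6)*(-17) = -8 + 0*(-17) = -8 + 0 = -8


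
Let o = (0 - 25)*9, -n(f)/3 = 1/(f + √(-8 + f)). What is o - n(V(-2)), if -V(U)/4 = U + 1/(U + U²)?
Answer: 3*(-75*√2 + 449*I)/(√2 - 6*I) ≈ -224.53 - 0.11165*I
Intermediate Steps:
V(U) = -4*U - 4/(U + U²) (V(U) = -4*(U + 1/(U + U²)) = -4*U - 4/(U + U²))
n(f) = -3/(f + √(-8 + f))
o = -225 (o = -25*9 = -225)
o - n(V(-2)) = -225 - (-3)/(4*(-1 - 1*(-2)² - 1*(-2)³)/(-2*(1 - 2)) + √(-8 + 4*(-1 - 1*(-2)² - 1*(-2)³)/(-2*(1 - 2)))) = -225 - (-3)/(4*(-½)*(-1 - 1*4 - 1*(-8))/(-1) + √(-8 + 4*(-½)*(-1 - 1*4 - 1*(-8))/(-1))) = -225 - (-3)/(4*(-½)*(-1)*(-1 - 4 + 8) + √(-8 + 4*(-½)*(-1)*(-1 - 4 + 8))) = -225 - (-3)/(4*(-½)*(-1)*3 + √(-8 + 4*(-½)*(-1)*3)) = -225 - (-3)/(6 + √(-8 + 6)) = -225 - (-3)/(6 + √(-2)) = -225 - (-3)/(6 + I*√2) = -225 + 3/(6 + I*√2)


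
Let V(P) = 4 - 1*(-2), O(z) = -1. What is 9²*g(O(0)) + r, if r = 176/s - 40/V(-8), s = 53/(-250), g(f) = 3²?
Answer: -17149/159 ≈ -107.86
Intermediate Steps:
g(f) = 9
V(P) = 6 (V(P) = 4 + 2 = 6)
s = -53/250 (s = 53*(-1/250) = -53/250 ≈ -0.21200)
r = -133060/159 (r = 176/(-53/250) - 40/6 = 176*(-250/53) - 40*⅙ = -44000/53 - 20/3 = -133060/159 ≈ -836.86)
9²*g(O(0)) + r = 9²*9 - 133060/159 = 81*9 - 133060/159 = 729 - 133060/159 = -17149/159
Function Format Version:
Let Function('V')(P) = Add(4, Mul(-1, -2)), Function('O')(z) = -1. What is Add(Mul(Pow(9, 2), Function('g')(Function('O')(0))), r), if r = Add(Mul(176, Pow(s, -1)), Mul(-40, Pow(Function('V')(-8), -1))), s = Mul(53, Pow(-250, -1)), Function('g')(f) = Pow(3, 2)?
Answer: Rational(-17149, 159) ≈ -107.86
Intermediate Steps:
Function('g')(f) = 9
Function('V')(P) = 6 (Function('V')(P) = Add(4, 2) = 6)
s = Rational(-53, 250) (s = Mul(53, Rational(-1, 250)) = Rational(-53, 250) ≈ -0.21200)
r = Rational(-133060, 159) (r = Add(Mul(176, Pow(Rational(-53, 250), -1)), Mul(-40, Pow(6, -1))) = Add(Mul(176, Rational(-250, 53)), Mul(-40, Rational(1, 6))) = Add(Rational(-44000, 53), Rational(-20, 3)) = Rational(-133060, 159) ≈ -836.86)
Add(Mul(Pow(9, 2), Function('g')(Function('O')(0))), r) = Add(Mul(Pow(9, 2), 9), Rational(-133060, 159)) = Add(Mul(81, 9), Rational(-133060, 159)) = Add(729, Rational(-133060, 159)) = Rational(-17149, 159)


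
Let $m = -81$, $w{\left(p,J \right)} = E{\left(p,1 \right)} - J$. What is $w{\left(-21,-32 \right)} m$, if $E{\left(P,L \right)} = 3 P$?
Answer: $2511$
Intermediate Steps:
$w{\left(p,J \right)} = - J + 3 p$ ($w{\left(p,J \right)} = 3 p - J = - J + 3 p$)
$w{\left(-21,-32 \right)} m = \left(\left(-1\right) \left(-32\right) + 3 \left(-21\right)\right) \left(-81\right) = \left(32 - 63\right) \left(-81\right) = \left(-31\right) \left(-81\right) = 2511$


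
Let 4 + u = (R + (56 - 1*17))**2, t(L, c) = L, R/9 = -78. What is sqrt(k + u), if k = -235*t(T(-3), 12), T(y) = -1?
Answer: 10*sqrt(4398) ≈ 663.17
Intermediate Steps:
R = -702 (R = 9*(-78) = -702)
k = 235 (k = -235*(-1) = 235)
u = 439565 (u = -4 + (-702 + (56 - 1*17))**2 = -4 + (-702 + (56 - 17))**2 = -4 + (-702 + 39)**2 = -4 + (-663)**2 = -4 + 439569 = 439565)
sqrt(k + u) = sqrt(235 + 439565) = sqrt(439800) = 10*sqrt(4398)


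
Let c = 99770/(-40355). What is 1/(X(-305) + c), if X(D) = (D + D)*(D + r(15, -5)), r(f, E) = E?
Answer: 8071/1526206146 ≈ 5.2883e-6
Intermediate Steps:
X(D) = 2*D*(-5 + D) (X(D) = (D + D)*(D - 5) = (2*D)*(-5 + D) = 2*D*(-5 + D))
c = -19954/8071 (c = 99770*(-1/40355) = -19954/8071 ≈ -2.4723)
1/(X(-305) + c) = 1/(2*(-305)*(-5 - 305) - 19954/8071) = 1/(2*(-305)*(-310) - 19954/8071) = 1/(189100 - 19954/8071) = 1/(1526206146/8071) = 8071/1526206146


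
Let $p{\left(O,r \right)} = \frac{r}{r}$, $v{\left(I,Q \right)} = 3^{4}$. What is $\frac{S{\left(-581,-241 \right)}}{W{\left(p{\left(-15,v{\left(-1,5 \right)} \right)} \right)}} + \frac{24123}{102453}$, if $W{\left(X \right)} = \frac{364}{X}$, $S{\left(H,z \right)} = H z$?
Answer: $\frac{52580045}{136604} \approx 384.91$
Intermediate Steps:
$v{\left(I,Q \right)} = 81$
$p{\left(O,r \right)} = 1$
$\frac{S{\left(-581,-241 \right)}}{W{\left(p{\left(-15,v{\left(-1,5 \right)} \right)} \right)}} + \frac{24123}{102453} = \frac{\left(-581\right) \left(-241\right)}{364 \cdot 1^{-1}} + \frac{24123}{102453} = \frac{140021}{364 \cdot 1} + 24123 \cdot \frac{1}{102453} = \frac{140021}{364} + \frac{8041}{34151} = 140021 \cdot \frac{1}{364} + \frac{8041}{34151} = \frac{20003}{52} + \frac{8041}{34151} = \frac{52580045}{136604}$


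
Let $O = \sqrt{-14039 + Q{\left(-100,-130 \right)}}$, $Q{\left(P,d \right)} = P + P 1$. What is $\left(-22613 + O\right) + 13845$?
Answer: $-8768 + i \sqrt{14239} \approx -8768.0 + 119.33 i$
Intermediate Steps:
$Q{\left(P,d \right)} = 2 P$ ($Q{\left(P,d \right)} = P + P = 2 P$)
$O = i \sqrt{14239}$ ($O = \sqrt{-14039 + 2 \left(-100\right)} = \sqrt{-14039 - 200} = \sqrt{-14239} = i \sqrt{14239} \approx 119.33 i$)
$\left(-22613 + O\right) + 13845 = \left(-22613 + i \sqrt{14239}\right) + 13845 = -8768 + i \sqrt{14239}$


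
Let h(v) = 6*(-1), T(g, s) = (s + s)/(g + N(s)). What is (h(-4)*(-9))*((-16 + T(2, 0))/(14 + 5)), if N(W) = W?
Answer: -864/19 ≈ -45.474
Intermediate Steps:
T(g, s) = 2*s/(g + s) (T(g, s) = (s + s)/(g + s) = (2*s)/(g + s) = 2*s/(g + s))
h(v) = -6
(h(-4)*(-9))*((-16 + T(2, 0))/(14 + 5)) = (-6*(-9))*((-16 + 2*0/(2 + 0))/(14 + 5)) = 54*((-16 + 2*0/2)/19) = 54*((-16 + 2*0*(½))*(1/19)) = 54*((-16 + 0)*(1/19)) = 54*(-16*1/19) = 54*(-16/19) = -864/19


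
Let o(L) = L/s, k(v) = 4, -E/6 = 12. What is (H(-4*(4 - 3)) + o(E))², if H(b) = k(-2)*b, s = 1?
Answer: 7744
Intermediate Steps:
E = -72 (E = -6*12 = -72)
o(L) = L (o(L) = L/1 = L*1 = L)
H(b) = 4*b
(H(-4*(4 - 3)) + o(E))² = (4*(-4*(4 - 3)) - 72)² = (4*(-4*1) - 72)² = (4*(-4) - 72)² = (-16 - 72)² = (-88)² = 7744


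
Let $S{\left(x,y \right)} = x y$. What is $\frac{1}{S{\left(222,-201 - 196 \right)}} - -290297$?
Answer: $\frac{25585035797}{88134} \approx 2.903 \cdot 10^{5}$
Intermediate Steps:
$\frac{1}{S{\left(222,-201 - 196 \right)}} - -290297 = \frac{1}{222 \left(-201 - 196\right)} - -290297 = \frac{1}{222 \left(-201 - 196\right)} + 290297 = \frac{1}{222 \left(-397\right)} + 290297 = \frac{1}{-88134} + 290297 = - \frac{1}{88134} + 290297 = \frac{25585035797}{88134}$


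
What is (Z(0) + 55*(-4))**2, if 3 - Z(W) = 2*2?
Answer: 48841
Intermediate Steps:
Z(W) = -1 (Z(W) = 3 - 2*2 = 3 - 1*4 = 3 - 4 = -1)
(Z(0) + 55*(-4))**2 = (-1 + 55*(-4))**2 = (-1 - 220)**2 = (-221)**2 = 48841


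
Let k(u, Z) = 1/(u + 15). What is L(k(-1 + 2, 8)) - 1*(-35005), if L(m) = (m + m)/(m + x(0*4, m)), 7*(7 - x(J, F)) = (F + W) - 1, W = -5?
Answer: 15507222/443 ≈ 35005.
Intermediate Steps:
k(u, Z) = 1/(15 + u)
x(J, F) = 55/7 - F/7 (x(J, F) = 7 - ((F - 5) - 1)/7 = 7 - ((-5 + F) - 1)/7 = 7 - (-6 + F)/7 = 7 + (6/7 - F/7) = 55/7 - F/7)
L(m) = 2*m/(55/7 + 6*m/7) (L(m) = (m + m)/(m + (55/7 - m/7)) = (2*m)/(55/7 + 6*m/7) = 2*m/(55/7 + 6*m/7))
L(k(-1 + 2, 8)) - 1*(-35005) = 14/((15 + (-1 + 2))*(55 + 6/(15 + (-1 + 2)))) - 1*(-35005) = 14/((15 + 1)*(55 + 6/(15 + 1))) + 35005 = 14/(16*(55 + 6/16)) + 35005 = 14*(1/16)/(55 + 6*(1/16)) + 35005 = 14*(1/16)/(55 + 3/8) + 35005 = 14*(1/16)/(443/8) + 35005 = 14*(1/16)*(8/443) + 35005 = 7/443 + 35005 = 15507222/443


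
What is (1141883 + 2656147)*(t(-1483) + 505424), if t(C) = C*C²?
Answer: -12385528370278890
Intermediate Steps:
t(C) = C³
(1141883 + 2656147)*(t(-1483) + 505424) = (1141883 + 2656147)*((-1483)³ + 505424) = 3798030*(-3261545587 + 505424) = 3798030*(-3261040163) = -12385528370278890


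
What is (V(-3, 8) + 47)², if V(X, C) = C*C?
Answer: 12321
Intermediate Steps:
V(X, C) = C²
(V(-3, 8) + 47)² = (8² + 47)² = (64 + 47)² = 111² = 12321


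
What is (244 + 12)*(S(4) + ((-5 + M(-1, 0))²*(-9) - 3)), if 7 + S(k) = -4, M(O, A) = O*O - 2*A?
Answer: -40448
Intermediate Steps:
M(O, A) = O² - 2*A
S(k) = -11 (S(k) = -7 - 4 = -11)
(244 + 12)*(S(4) + ((-5 + M(-1, 0))²*(-9) - 3)) = (244 + 12)*(-11 + ((-5 + ((-1)² - 2*0))²*(-9) - 3)) = 256*(-11 + ((-5 + (1 + 0))²*(-9) - 3)) = 256*(-11 + ((-5 + 1)²*(-9) - 3)) = 256*(-11 + ((-4)²*(-9) - 3)) = 256*(-11 + (16*(-9) - 3)) = 256*(-11 + (-144 - 3)) = 256*(-11 - 147) = 256*(-158) = -40448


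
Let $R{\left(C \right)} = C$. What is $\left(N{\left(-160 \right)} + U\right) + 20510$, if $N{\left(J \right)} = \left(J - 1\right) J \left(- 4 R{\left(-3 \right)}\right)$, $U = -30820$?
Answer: $298810$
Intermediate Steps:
$N{\left(J \right)} = 12 J \left(-1 + J\right)$ ($N{\left(J \right)} = \left(J - 1\right) J \left(\left(-4\right) \left(-3\right)\right) = \left(-1 + J\right) J 12 = J \left(-1 + J\right) 12 = 12 J \left(-1 + J\right)$)
$\left(N{\left(-160 \right)} + U\right) + 20510 = \left(12 \left(-160\right) \left(-1 - 160\right) - 30820\right) + 20510 = \left(12 \left(-160\right) \left(-161\right) - 30820\right) + 20510 = \left(309120 - 30820\right) + 20510 = 278300 + 20510 = 298810$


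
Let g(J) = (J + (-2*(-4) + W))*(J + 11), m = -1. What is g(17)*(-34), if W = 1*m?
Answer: -22848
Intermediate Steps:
W = -1 (W = 1*(-1) = -1)
g(J) = (7 + J)*(11 + J) (g(J) = (J + (-2*(-4) - 1))*(J + 11) = (J + (8 - 1))*(11 + J) = (J + 7)*(11 + J) = (7 + J)*(11 + J))
g(17)*(-34) = (77 + 17**2 + 18*17)*(-34) = (77 + 289 + 306)*(-34) = 672*(-34) = -22848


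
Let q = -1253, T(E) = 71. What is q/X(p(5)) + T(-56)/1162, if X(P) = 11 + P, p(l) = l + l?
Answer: -207785/3486 ≈ -59.606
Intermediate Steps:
p(l) = 2*l
q/X(p(5)) + T(-56)/1162 = -1253/(11 + 2*5) + 71/1162 = -1253/(11 + 10) + 71*(1/1162) = -1253/21 + 71/1162 = -1253*1/21 + 71/1162 = -179/3 + 71/1162 = -207785/3486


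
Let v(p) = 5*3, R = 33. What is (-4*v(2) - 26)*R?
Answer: -2838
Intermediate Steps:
v(p) = 15
(-4*v(2) - 26)*R = (-4*15 - 26)*33 = (-60 - 26)*33 = -86*33 = -2838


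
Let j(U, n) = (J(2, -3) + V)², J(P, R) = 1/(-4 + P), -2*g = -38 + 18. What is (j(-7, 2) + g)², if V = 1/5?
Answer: 1018081/10000 ≈ 101.81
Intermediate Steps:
g = 10 (g = -(-38 + 18)/2 = -½*(-20) = 10)
V = ⅕ ≈ 0.20000
j(U, n) = 9/100 (j(U, n) = (1/(-4 + 2) + ⅕)² = (1/(-2) + ⅕)² = (-½ + ⅕)² = (-3/10)² = 9/100)
(j(-7, 2) + g)² = (9/100 + 10)² = (1009/100)² = 1018081/10000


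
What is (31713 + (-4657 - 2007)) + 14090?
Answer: 39139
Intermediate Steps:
(31713 + (-4657 - 2007)) + 14090 = (31713 - 6664) + 14090 = 25049 + 14090 = 39139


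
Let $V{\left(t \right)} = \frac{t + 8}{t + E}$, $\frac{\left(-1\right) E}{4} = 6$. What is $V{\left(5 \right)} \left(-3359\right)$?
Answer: $\frac{43667}{19} \approx 2298.3$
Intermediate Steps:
$E = -24$ ($E = \left(-4\right) 6 = -24$)
$V{\left(t \right)} = \frac{8 + t}{-24 + t}$ ($V{\left(t \right)} = \frac{t + 8}{t - 24} = \frac{8 + t}{-24 + t}$)
$V{\left(5 \right)} \left(-3359\right) = \frac{8 + 5}{-24 + 5} \left(-3359\right) = \frac{1}{-19} \cdot 13 \left(-3359\right) = \left(- \frac{1}{19}\right) 13 \left(-3359\right) = \left(- \frac{13}{19}\right) \left(-3359\right) = \frac{43667}{19}$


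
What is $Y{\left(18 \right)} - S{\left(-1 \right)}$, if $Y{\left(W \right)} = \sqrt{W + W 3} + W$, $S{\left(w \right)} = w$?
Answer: $19 + 6 \sqrt{2} \approx 27.485$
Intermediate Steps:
$Y{\left(W \right)} = W + 2 \sqrt{W}$ ($Y{\left(W \right)} = \sqrt{W + 3 W} + W = \sqrt{4 W} + W = 2 \sqrt{W} + W = W + 2 \sqrt{W}$)
$Y{\left(18 \right)} - S{\left(-1 \right)} = \left(18 + 2 \sqrt{18}\right) - -1 = \left(18 + 2 \cdot 3 \sqrt{2}\right) + 1 = \left(18 + 6 \sqrt{2}\right) + 1 = 19 + 6 \sqrt{2}$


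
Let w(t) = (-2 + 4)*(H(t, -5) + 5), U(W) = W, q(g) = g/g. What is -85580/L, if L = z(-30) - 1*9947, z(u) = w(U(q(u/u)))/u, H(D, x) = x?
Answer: 85580/9947 ≈ 8.6036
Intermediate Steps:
q(g) = 1
w(t) = 0 (w(t) = (-2 + 4)*(-5 + 5) = 2*0 = 0)
z(u) = 0 (z(u) = 0/u = 0)
L = -9947 (L = 0 - 1*9947 = 0 - 9947 = -9947)
-85580/L = -85580/(-9947) = -85580*(-1/9947) = 85580/9947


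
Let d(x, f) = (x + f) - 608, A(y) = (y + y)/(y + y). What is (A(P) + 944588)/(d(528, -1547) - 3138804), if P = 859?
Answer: -944589/3140431 ≈ -0.30078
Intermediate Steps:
A(y) = 1 (A(y) = (2*y)/((2*y)) = (2*y)*(1/(2*y)) = 1)
d(x, f) = -608 + f + x (d(x, f) = (f + x) - 608 = -608 + f + x)
(A(P) + 944588)/(d(528, -1547) - 3138804) = (1 + 944588)/((-608 - 1547 + 528) - 3138804) = 944589/(-1627 - 3138804) = 944589/(-3140431) = 944589*(-1/3140431) = -944589/3140431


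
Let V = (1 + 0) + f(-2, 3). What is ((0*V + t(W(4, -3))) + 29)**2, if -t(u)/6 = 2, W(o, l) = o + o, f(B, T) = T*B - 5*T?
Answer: 289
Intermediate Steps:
f(B, T) = -5*T + B*T (f(B, T) = B*T - 5*T = -5*T + B*T)
W(o, l) = 2*o
V = -20 (V = (1 + 0) + 3*(-5 - 2) = 1 + 3*(-7) = 1 - 21 = -20)
t(u) = -12 (t(u) = -6*2 = -12)
((0*V + t(W(4, -3))) + 29)**2 = ((0*(-20) - 12) + 29)**2 = ((0 - 12) + 29)**2 = (-12 + 29)**2 = 17**2 = 289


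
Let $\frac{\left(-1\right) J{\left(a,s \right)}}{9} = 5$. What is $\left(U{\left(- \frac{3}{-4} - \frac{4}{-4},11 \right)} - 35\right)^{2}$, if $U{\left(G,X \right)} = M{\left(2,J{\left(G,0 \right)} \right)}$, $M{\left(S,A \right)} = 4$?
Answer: $961$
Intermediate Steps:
$J{\left(a,s \right)} = -45$ ($J{\left(a,s \right)} = \left(-9\right) 5 = -45$)
$U{\left(G,X \right)} = 4$
$\left(U{\left(- \frac{3}{-4} - \frac{4}{-4},11 \right)} - 35\right)^{2} = \left(4 - 35\right)^{2} = \left(-31\right)^{2} = 961$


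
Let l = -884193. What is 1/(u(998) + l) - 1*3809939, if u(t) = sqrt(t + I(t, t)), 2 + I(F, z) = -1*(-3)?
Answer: -992866623973502981/260599086750 - sqrt(111)/260599086750 ≈ -3.8099e+6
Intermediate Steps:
I(F, z) = 1 (I(F, z) = -2 - 1*(-3) = -2 + 3 = 1)
u(t) = sqrt(1 + t) (u(t) = sqrt(t + 1) = sqrt(1 + t))
1/(u(998) + l) - 1*3809939 = 1/(sqrt(1 + 998) - 884193) - 1*3809939 = 1/(sqrt(999) - 884193) - 3809939 = 1/(3*sqrt(111) - 884193) - 3809939 = 1/(-884193 + 3*sqrt(111)) - 3809939 = -3809939 + 1/(-884193 + 3*sqrt(111))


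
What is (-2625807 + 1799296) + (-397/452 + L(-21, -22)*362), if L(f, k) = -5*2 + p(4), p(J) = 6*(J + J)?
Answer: -367365657/452 ≈ -8.1276e+5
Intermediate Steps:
p(J) = 12*J (p(J) = 6*(2*J) = 12*J)
L(f, k) = 38 (L(f, k) = -5*2 + 12*4 = -10 + 48 = 38)
(-2625807 + 1799296) + (-397/452 + L(-21, -22)*362) = (-2625807 + 1799296) + (-397/452 + 38*362) = -826511 + (-397*1/452 + 13756) = -826511 + (-397/452 + 13756) = -826511 + 6217315/452 = -367365657/452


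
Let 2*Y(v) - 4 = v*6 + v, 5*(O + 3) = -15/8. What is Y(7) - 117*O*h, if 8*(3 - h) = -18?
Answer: 67187/32 ≈ 2099.6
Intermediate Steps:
h = 21/4 (h = 3 - ⅛*(-18) = 3 + 9/4 = 21/4 ≈ 5.2500)
O = -27/8 (O = -3 + (-15/8)/5 = -3 + (-15*⅛)/5 = -3 + (⅕)*(-15/8) = -3 - 3/8 = -27/8 ≈ -3.3750)
Y(v) = 2 + 7*v/2 (Y(v) = 2 + (v*6 + v)/2 = 2 + (6*v + v)/2 = 2 + (7*v)/2 = 2 + 7*v/2)
Y(7) - 117*O*h = (2 + (7/2)*7) - (-3159)*21/(8*4) = (2 + 49/2) - 117*(-567/32) = 53/2 + 66339/32 = 67187/32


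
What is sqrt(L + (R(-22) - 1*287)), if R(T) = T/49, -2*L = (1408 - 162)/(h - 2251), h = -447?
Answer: I*sqrt(102445226494)/18886 ≈ 16.948*I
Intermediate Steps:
L = 623/2698 (L = -(1408 - 162)/(2*(-447 - 2251)) = -623/(-2698) = -623*(-1)/2698 = -1/2*(-623/1349) = 623/2698 ≈ 0.23091)
R(T) = T/49 (R(T) = T*(1/49) = T/49)
sqrt(L + (R(-22) - 1*287)) = sqrt(623/2698 + ((1/49)*(-22) - 1*287)) = sqrt(623/2698 + (-22/49 - 287)) = sqrt(623/2698 - 14085/49) = sqrt(-37970803/132202) = I*sqrt(102445226494)/18886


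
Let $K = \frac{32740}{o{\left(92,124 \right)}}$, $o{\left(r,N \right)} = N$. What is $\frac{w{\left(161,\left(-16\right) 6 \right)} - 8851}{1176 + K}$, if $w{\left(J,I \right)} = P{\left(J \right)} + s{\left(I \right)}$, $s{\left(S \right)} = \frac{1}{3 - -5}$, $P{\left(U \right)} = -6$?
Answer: $- \frac{2196505}{357128} \approx -6.1505$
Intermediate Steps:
$s{\left(S \right)} = \frac{1}{8}$ ($s{\left(S \right)} = \frac{1}{3 + 5} = \frac{1}{8}$)
$K = \frac{8185}{31}$ ($K = \frac{32740}{124} = 32740 \cdot \frac{1}{124} = \frac{8185}{31} \approx 264.03$)
$w{\left(J,I \right)} = - \frac{47}{8}$ ($w{\left(J,I \right)} = -6 + \frac{1}{8} = - \frac{47}{8}$)
$\frac{w{\left(161,\left(-16\right) 6 \right)} - 8851}{1176 + K} = \frac{- \frac{47}{8} - 8851}{1176 + \frac{8185}{31}} = - \frac{70855}{8 \cdot \frac{44641}{31}} = \left(- \frac{70855}{8}\right) \frac{31}{44641} = - \frac{2196505}{357128}$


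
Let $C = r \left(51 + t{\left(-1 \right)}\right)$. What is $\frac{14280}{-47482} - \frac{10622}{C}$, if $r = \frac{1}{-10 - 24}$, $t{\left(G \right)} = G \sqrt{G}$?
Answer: $\frac{218628084894}{30887041} + \frac{180574 i}{1301} \approx 7078.3 + 138.8 i$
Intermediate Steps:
$t{\left(G \right)} = G^{\frac{3}{2}}$
$r = - \frac{1}{34}$ ($r = \frac{1}{-34} = - \frac{1}{34} \approx -0.029412$)
$C = - \frac{3}{2} + \frac{i}{34}$ ($C = - \frac{51 + \left(-1\right)^{\frac{3}{2}}}{34} = - \frac{51 - i}{34} = - \frac{3}{2} + \frac{i}{34} \approx -1.5 + 0.029412 i$)
$\frac{14280}{-47482} - \frac{10622}{C} = \frac{14280}{-47482} - \frac{10622}{- \frac{3}{2} + \frac{i}{34}} = 14280 \left(- \frac{1}{47482}\right) - 10622 \frac{578 \left(- \frac{3}{2} - \frac{i}{34}\right)}{1301} = - \frac{7140}{23741} - \frac{6139516 \left(- \frac{3}{2} - \frac{i}{34}\right)}{1301}$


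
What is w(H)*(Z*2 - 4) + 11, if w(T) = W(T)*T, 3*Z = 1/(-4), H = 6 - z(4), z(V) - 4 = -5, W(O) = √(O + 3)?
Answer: 11 - 175*√10/6 ≈ -81.233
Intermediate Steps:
W(O) = √(3 + O)
z(V) = -1 (z(V) = 4 - 5 = -1)
H = 7 (H = 6 - 1*(-1) = 6 + 1 = 7)
Z = -1/12 (Z = (⅓)/(-4) = (⅓)*(-¼) = -1/12 ≈ -0.083333)
w(T) = T*√(3 + T) (w(T) = √(3 + T)*T = T*√(3 + T))
w(H)*(Z*2 - 4) + 11 = (7*√(3 + 7))*(-1/12*2 - 4) + 11 = (7*√10)*(-⅙ - 4) + 11 = (7*√10)*(-25/6) + 11 = -175*√10/6 + 11 = 11 - 175*√10/6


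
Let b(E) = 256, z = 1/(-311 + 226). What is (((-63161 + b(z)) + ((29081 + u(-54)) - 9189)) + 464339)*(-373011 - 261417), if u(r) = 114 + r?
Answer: -267339077208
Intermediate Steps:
z = -1/85 (z = 1/(-85) = -1/85 ≈ -0.011765)
(((-63161 + b(z)) + ((29081 + u(-54)) - 9189)) + 464339)*(-373011 - 261417) = (((-63161 + 256) + ((29081 + (114 - 54)) - 9189)) + 464339)*(-373011 - 261417) = ((-62905 + ((29081 + 60) - 9189)) + 464339)*(-634428) = ((-62905 + (29141 - 9189)) + 464339)*(-634428) = ((-62905 + 19952) + 464339)*(-634428) = (-42953 + 464339)*(-634428) = 421386*(-634428) = -267339077208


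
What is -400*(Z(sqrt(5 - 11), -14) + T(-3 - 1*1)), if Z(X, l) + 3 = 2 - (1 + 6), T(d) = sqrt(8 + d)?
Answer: 2400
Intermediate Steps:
Z(X, l) = -8 (Z(X, l) = -3 + (2 - (1 + 6)) = -3 + (2 - 1*7) = -3 + (2 - 7) = -3 - 5 = -8)
-400*(Z(sqrt(5 - 11), -14) + T(-3 - 1*1)) = -400*(-8 + sqrt(8 + (-3 - 1*1))) = -400*(-8 + sqrt(8 + (-3 - 1))) = -400*(-8 + sqrt(8 - 4)) = -400*(-8 + sqrt(4)) = -400*(-8 + 2) = -400*(-6) = 2400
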